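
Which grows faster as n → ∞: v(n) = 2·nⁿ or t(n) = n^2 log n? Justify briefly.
Comparing growth rates:
Growth-rate hierarchy: log n ≺ any polynomial ≺ any exponential cⁿ (c>1) ≺ n! ≺ nⁿ.
super-exponential nⁿ dominates polynomial degree 2 (with log factor) asymptotically.

v(n) grows faster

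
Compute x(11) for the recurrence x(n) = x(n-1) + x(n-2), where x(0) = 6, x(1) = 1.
Computing the sequence terms:
6, 1, 7, 8, 15, 23, 38, 61, 99, 160, 259, 419

419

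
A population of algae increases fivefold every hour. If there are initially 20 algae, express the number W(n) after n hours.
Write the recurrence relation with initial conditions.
Each hour multiplies the count by 5, so the count after n hours depends only on the count after n-1 hours: W(n) = 5 × W(n-1). The starting count gives W(0) = 20.
Unrolling n times gives the closed form W(n) = 20 × 5ⁿ.

W(n) = 5 × W(n-1), W(0) = 20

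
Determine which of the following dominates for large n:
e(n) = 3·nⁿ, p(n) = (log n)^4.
Comparing growth rates:
Growth-rate hierarchy: log n ≺ any polynomial ≺ any exponential cⁿ (c>1) ≺ n! ≺ nⁿ.
super-exponential nⁿ dominates polylogarithmic (log n)^4 asymptotically.

e(n) grows faster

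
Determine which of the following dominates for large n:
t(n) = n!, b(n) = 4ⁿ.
Comparing growth rates:
Growth-rate hierarchy: log n ≺ any polynomial ≺ any exponential cⁿ (c>1) ≺ n! ≺ nⁿ.
factorial dominates exponential base 4 asymptotically.

t(n) grows faster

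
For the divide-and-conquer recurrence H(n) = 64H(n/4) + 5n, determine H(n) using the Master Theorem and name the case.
Master Theorem template: H(n) = a·H(n/b) + f(n).
Here: a=64, b=4, f(n)=5n
Compute log_b(a) = log_4(64) = 3.
f(n) = 5n = O(n^(3-ε)) with ε = 2. Case 1: H(n) = Θ(n^log_b(a)) = Θ(n^3).

Case 1: H(n) = Θ(n^3)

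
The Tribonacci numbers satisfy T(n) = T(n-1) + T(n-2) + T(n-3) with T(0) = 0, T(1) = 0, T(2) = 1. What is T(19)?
Computing the sequence terms:
0, 0, 1, 1, 2, 4, 7, 13, 24, 44, 81, 149, 274, 504, 927, 1705, 3136, 5768, 10609, 19513

19513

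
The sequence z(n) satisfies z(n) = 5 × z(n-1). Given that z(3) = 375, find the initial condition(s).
In general z(n) = 5ⁿ · z(0). At n = 3: z(0) = z(3) / 5^3 = 375 / 125 = 3.

z(0) = 3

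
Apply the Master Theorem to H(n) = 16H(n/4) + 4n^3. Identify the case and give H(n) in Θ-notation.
Master Theorem template: H(n) = a·H(n/b) + f(n).
Here: a=16, b=4, f(n)=4n^3
Compute log_b(a) = log_4(16) = 2.
f(n) = 4n^3 = Ω(n^(2+ε)) with ε = 1, and the regularity condition holds (a·f(n/b) = (a/b^3)·f(n) with a/b^3 = 4^-1 < 1). Case 3: H(n) = Θ(f(n)) = Θ(n^3).

Case 3: H(n) = Θ(n^3)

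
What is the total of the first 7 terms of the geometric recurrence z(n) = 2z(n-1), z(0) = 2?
Computing the sequence terms: 2, 4, 8, 16, 32, 64, 128
Adding these values together:

254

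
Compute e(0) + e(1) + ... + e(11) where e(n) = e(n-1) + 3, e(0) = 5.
Computing the sequence terms: 5, 8, 11, 14, 17, 20, 23, 26, 29, 32, 35, 38
Adding these values together:

258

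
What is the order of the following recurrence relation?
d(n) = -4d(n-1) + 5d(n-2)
The order is the largest lag k for which d(n-k) appears. Here the deepest term is d(n-2), so the order is 2.

Order 2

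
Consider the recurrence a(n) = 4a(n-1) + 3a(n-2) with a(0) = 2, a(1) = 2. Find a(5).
Computing the sequence terms:
2, 2, 14, 62, 290, 1346

1346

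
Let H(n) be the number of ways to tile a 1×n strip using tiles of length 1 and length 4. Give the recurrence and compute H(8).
Condition on the last tile: it has length 1 (leaving a 1×(n-1) strip) or length 4 (leaving a 1×(n-4) strip), so H(n) = H(n-1) + H(n-4) (order-4 linear recurrence).
For 0 ≤ i < 4 only unit tiles fit, so H(i) = 1.
Iterating the recurrence: H(4) = 2, H(5) = 3, H(6) = 4, H(7) = 5, H(8) = 7.

H(n) = H(n-1) + H(n-4), with H(i) = 1 for 0 ≤ i < 4; H(8) = 7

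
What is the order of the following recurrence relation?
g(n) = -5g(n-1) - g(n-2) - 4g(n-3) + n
The order is the largest lag k for which g(n-k) appears. Here the deepest term is g(n-3) (the n term is non-homogeneous and does not affect the order), so the order is 3.

Order 3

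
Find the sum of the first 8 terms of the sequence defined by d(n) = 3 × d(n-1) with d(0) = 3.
Computing the sequence terms: 3, 9, 27, 81, 243, 729, 2187, 6561
Adding these values together:

9840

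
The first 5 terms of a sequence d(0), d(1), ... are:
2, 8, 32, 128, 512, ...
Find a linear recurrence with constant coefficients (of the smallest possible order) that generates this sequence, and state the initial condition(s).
Look for the lowest-order linear relation among consecutive terms.
Observation: each term is 4× the previous.
Check at n=2: 4·8 = 32. ✓

d(n) = 4 × d(n-1), d(0) = 2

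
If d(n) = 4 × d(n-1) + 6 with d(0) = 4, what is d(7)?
Computing step by step:
d(0) = 4
d(1) = 4 × 4 + 6 = 22
d(2) = 4 × 22 + 6 = 94
d(3) = 4 × 94 + 6 = 382
d(4) = 4 × 382 + 6 = 1534
d(5) = 4 × 1534 + 6 = 6142
d(6) = 4 × 6142 + 6 = 24574
d(7) = 4 × 24574 + 6 = 98302

98302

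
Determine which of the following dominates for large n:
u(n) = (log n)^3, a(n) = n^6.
Comparing growth rates:
Growth-rate hierarchy: log n ≺ any polynomial ≺ any exponential cⁿ (c>1) ≺ n! ≺ nⁿ.
polynomial degree 6 dominates polylogarithmic (log n)^3 asymptotically.

a(n) grows faster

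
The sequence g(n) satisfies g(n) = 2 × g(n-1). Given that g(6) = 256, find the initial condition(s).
In general g(n) = 2ⁿ · g(0). At n = 6: g(0) = g(6) / 2^6 = 256 / 64 = 4.

g(0) = 4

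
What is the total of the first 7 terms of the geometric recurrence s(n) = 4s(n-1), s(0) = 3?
Computing the sequence terms: 3, 12, 48, 192, 768, 3072, 12288
Adding these values together:

16383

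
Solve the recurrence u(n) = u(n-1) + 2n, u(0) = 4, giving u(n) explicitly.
Recurrence: u(n) = u(n-1) + 2n, initial: u(0) = 4.
Telescoping: u(n) = u(0) + 2·Σᵢ₌₁ⁿ i = 4 + 2·n(n+1)/2.

u(n) = 2·n(n+1)/2 + 4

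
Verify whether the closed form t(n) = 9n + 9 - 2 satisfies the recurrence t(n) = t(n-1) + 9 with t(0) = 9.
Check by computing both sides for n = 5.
From the recurrence with t(0) = 9:
  t(0) = 9, t(1) = 18, t(2) = 27, t(3) = 36, t(4) = 45, t(5) = 54
  so the recurrence gives t(5) = 54.
From the proposed closed form t(n) = 9n + 9 - 2:
  t(5) = 52.
The recurrence gives 54 but the closed form gives 52, so the closed form does not satisfy the recurrence.

No, the closed form is incorrect.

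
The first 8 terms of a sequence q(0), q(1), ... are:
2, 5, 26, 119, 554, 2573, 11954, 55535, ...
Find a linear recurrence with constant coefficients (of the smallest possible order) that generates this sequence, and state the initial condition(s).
Look for the lowest-order linear relation among consecutive terms.
Observation: q(n) - 4·q(n-1) - (3)·q(n-2) = 0 holds for the shown terms, and no order-1 relation q(n) = α·q(n-1) + β fits.
Check at n=3: 4·26 + (3)·5 = 119. ✓

q(n) = 4q(n-1) + 3q(n-2), q(0) = 2, q(1) = 5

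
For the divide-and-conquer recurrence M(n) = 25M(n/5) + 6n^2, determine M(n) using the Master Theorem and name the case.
Master Theorem template: M(n) = a·M(n/b) + f(n).
Here: a=25, b=5, f(n)=6n^2
Compute log_b(a) = log_5(25) = 2.
f(n) = 6n^2 = Θ(n^2). Case 2: M(n) = Θ(n^2 log n).

Case 2: M(n) = Θ(n^2 log n)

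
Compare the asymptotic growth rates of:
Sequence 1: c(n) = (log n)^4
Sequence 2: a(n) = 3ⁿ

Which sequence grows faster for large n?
Comparing growth rates:
Growth-rate hierarchy: log n ≺ any polynomial ≺ any exponential cⁿ (c>1) ≺ n! ≺ nⁿ.
exponential base 3 dominates polylogarithmic (log n)^4 asymptotically.

a(n) grows faster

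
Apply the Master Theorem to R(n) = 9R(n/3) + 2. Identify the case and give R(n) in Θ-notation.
Master Theorem template: R(n) = a·R(n/b) + f(n).
Here: a=9, b=3, f(n)=2
Compute log_b(a) = log_3(9) = 2.
f(n) = 2 = O(n^(2-ε)) with ε = 2. Case 1: R(n) = Θ(n^log_b(a)) = Θ(n^2).

Case 1: R(n) = Θ(n^2)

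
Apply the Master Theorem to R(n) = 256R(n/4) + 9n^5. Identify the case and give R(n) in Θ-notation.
Master Theorem template: R(n) = a·R(n/b) + f(n).
Here: a=256, b=4, f(n)=9n^5
Compute log_b(a) = log_4(256) = 4.
f(n) = 9n^5 = Ω(n^(4+ε)) with ε = 1, and the regularity condition holds (a·f(n/b) = (a/b^5)·f(n) with a/b^5 = 4^-1 < 1). Case 3: R(n) = Θ(f(n)) = Θ(n^5).

Case 3: R(n) = Θ(n^5)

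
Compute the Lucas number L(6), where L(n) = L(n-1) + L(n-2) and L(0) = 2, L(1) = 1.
Computing the sequence terms:
2, 1, 3, 4, 7, 11, 18

18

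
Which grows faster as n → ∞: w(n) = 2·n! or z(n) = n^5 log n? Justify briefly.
Comparing growth rates:
Growth-rate hierarchy: log n ≺ any polynomial ≺ any exponential cⁿ (c>1) ≺ n! ≺ nⁿ.
factorial dominates polynomial degree 5 (with log factor) asymptotically.

w(n) grows faster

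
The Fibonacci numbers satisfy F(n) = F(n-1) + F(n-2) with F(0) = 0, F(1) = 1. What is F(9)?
Computing the sequence terms:
0, 1, 1, 2, 3, 5, 8, 13, 21, 34

34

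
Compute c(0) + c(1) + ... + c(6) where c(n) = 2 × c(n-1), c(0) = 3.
Computing the sequence terms: 3, 6, 12, 24, 48, 96, 192
Adding these values together:

381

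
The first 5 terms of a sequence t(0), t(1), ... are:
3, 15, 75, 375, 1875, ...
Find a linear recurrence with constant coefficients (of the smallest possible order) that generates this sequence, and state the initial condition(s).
Look for the lowest-order linear relation among consecutive terms.
Observation: each term is 5× the previous.
Check at n=2: 5·15 = 75. ✓

t(n) = 5 × t(n-1), t(0) = 3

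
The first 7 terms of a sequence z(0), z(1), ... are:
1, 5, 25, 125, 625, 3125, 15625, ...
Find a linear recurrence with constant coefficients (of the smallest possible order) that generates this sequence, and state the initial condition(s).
Look for the lowest-order linear relation among consecutive terms.
Observation: each term is 5× the previous.
Check at n=2: 5·5 = 25. ✓

z(n) = 5 × z(n-1), z(0) = 1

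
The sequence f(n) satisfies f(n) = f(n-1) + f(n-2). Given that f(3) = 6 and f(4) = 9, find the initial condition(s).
Work backwards using f(k) = f(k+2) - f(k+1):
f(2) = f(4) - f(3) = 9 - 6 = 3
f(1) = f(3) - f(2) = 6 - 3 = 3
f(0) = f(2) - f(1) = 3 - 3 = 0

f(0) = 0, f(1) = 3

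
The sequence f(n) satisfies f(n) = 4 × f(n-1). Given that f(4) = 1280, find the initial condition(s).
In general f(n) = 4ⁿ · f(0). At n = 4: f(0) = f(4) / 4^4 = 1280 / 256 = 5.

f(0) = 5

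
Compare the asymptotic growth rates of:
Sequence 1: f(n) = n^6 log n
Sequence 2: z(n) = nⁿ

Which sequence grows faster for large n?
Comparing growth rates:
Growth-rate hierarchy: log n ≺ any polynomial ≺ any exponential cⁿ (c>1) ≺ n! ≺ nⁿ.
super-exponential nⁿ dominates polynomial degree 6 (with log factor) asymptotically.

z(n) grows faster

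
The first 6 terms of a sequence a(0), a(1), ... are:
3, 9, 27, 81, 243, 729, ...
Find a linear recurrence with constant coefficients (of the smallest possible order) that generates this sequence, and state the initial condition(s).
Look for the lowest-order linear relation among consecutive terms.
Observation: each term is 3× the previous.
Check at n=2: 3·9 = 27. ✓

a(n) = 3 × a(n-1), a(0) = 3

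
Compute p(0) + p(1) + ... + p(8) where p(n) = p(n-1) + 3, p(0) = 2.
Computing the sequence terms: 2, 5, 8, 11, 14, 17, 20, 23, 26
Adding these values together:

126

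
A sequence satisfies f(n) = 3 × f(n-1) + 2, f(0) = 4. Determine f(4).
Computing step by step:
f(0) = 4
f(1) = 3 × 4 + 2 = 14
f(2) = 3 × 14 + 2 = 44
f(3) = 3 × 44 + 2 = 134
f(4) = 3 × 134 + 2 = 404

404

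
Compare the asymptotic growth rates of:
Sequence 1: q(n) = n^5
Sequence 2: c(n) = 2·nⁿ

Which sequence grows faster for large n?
Comparing growth rates:
Growth-rate hierarchy: log n ≺ any polynomial ≺ any exponential cⁿ (c>1) ≺ n! ≺ nⁿ.
super-exponential nⁿ dominates polynomial degree 5 asymptotically.

c(n) grows faster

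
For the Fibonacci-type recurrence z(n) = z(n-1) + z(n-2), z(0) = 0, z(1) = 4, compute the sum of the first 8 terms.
Computing the sequence terms: 0, 4, 4, 8, 12, 20, 32, 52
Adding these values together:

132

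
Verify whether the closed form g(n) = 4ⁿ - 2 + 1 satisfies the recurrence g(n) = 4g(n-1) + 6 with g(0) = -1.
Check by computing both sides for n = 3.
From the recurrence with g(0) = -1:
  g(0) = -1, g(1) = 2, g(2) = 14, g(3) = 62
  so the recurrence gives g(3) = 62.
From the proposed closed form g(n) = 4ⁿ - 2 + 1:
  g(3) = 63.
The recurrence gives 62 but the closed form gives 63, so the closed form does not satisfy the recurrence.

No, the closed form is incorrect.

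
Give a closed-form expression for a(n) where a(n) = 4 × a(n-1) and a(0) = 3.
Recurrence: a(n) = 4 × a(n-1), initial: a(0) = 3.
Each term is 4 times the previous, so this is geometric with ratio 4. After n steps: a(n) = a(0)·4ⁿ = 3·4ⁿ.

a(n) = 3·4ⁿ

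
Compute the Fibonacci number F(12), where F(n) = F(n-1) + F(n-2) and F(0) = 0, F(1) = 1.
Computing the sequence terms:
0, 1, 1, 2, 3, 5, 8, 13, 21, 34, 55, 89, 144

144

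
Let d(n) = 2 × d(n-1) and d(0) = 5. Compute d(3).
Computing step by step:
d(0) = 5
d(1) = 2 × 5 = 10
d(2) = 2 × 10 = 20
d(3) = 2 × 20 = 40

40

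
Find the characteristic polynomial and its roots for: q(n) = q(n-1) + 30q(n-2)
Substitute q(n) = rⁿ and divide through by rⁿ⁻²: r² - r - 30 = 0
Factor: (r + 5)(r - 6) = 0, so r = -5, 6.
General solution: q(n) = A·(-5)ⁿ + B·6ⁿ

Characteristic: r² - r - 30 = 0, Roots: r = -5, 6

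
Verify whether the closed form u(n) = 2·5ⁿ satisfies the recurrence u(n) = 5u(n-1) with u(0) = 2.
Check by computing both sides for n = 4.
From the recurrence with u(0) = 2:
  u(0) = 2, u(1) = 10, u(2) = 50, u(3) = 250, u(4) = 1250
  so the recurrence gives u(4) = 1250.
From the proposed closed form u(n) = 2·5ⁿ:
  u(4) = 1250.
Both sides give 1250 at n = 4, and the initial condition(s) match, so the closed form is consistent.

Yes, the closed form is correct.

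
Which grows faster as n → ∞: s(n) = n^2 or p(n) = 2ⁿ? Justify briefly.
Comparing growth rates:
Growth-rate hierarchy: log n ≺ any polynomial ≺ any exponential cⁿ (c>1) ≺ n! ≺ nⁿ.
exponential base 2 dominates polynomial degree 2 asymptotically.

p(n) grows faster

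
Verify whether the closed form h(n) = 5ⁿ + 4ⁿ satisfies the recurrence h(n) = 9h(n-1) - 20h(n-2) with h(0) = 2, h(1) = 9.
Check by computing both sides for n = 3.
From the recurrence with h(0) = 2, h(1) = 9:
  h(0) = 2, h(1) = 9, h(2) = 41, h(3) = 189
  so the recurrence gives h(3) = 189.
From the proposed closed form h(n) = 5ⁿ + 4ⁿ:
  h(3) = 189.
Both sides give 189 at n = 3, and the initial condition(s) match, so the closed form is consistent.

Yes, the closed form is correct.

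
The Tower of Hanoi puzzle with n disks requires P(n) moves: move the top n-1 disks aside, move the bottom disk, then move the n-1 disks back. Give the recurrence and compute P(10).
Moving n disks = move the top n-1 disks aside (P(n-1) moves) + move the largest disk (1 move) + move the n-1 disks back on top (P(n-1) moves), so P(n) = 2P(n-1) + 1, with P(1) = 1 (a single disk takes one move).
First terms: 1, 3, 7, 15, 31, 63, … — each is one less than a power of 2. Indeed P(n) + 1 = 2(P(n-1) + 1) with P(1) + 1 = 2, so P(n) + 1 = 2ⁿ and P(n) = 2ⁿ - 1.
Hence P(10) = 2^10 - 1 = 1024 - 1 = 1023.

P(n) = 2P(n-1) + 1, P(1) = 1; P(10) = 1023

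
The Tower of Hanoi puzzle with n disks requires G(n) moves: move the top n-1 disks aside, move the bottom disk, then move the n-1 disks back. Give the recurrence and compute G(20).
Moving n disks = move the top n-1 disks aside (G(n-1) moves) + move the largest disk (1 move) + move the n-1 disks back on top (G(n-1) moves), so G(n) = 2G(n-1) + 1, with G(1) = 1 (a single disk takes one move).
First terms: 1, 3, 7, 15, 31, 63, … — each is one less than a power of 2. Indeed G(n) + 1 = 2(G(n-1) + 1) with G(1) + 1 = 2, so G(n) + 1 = 2ⁿ and G(n) = 2ⁿ - 1.
Hence G(20) = 2^20 - 1 = 1048576 - 1 = 1048575.

G(n) = 2G(n-1) + 1, G(1) = 1; G(20) = 1048575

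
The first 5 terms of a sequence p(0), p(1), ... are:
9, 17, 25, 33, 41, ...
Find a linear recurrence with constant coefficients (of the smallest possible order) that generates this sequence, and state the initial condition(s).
Look for the lowest-order linear relation among consecutive terms.
Observation: consecutive differences are constant (= 8).
Check at n=2: 1·17 + 8 = 25. ✓

p(n) = p(n-1) + 8, p(0) = 9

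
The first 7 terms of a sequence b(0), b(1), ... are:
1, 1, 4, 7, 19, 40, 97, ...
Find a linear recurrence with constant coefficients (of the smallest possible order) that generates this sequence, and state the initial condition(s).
Look for the lowest-order linear relation among consecutive terms.
Observation: b(n) - 1·b(n-1) - (3)·b(n-2) = 0 holds for the shown terms, and no order-1 relation b(n) = α·b(n-1) + β fits.
Check at n=3: 1·4 + (3)·1 = 7. ✓

b(n) = b(n-1) + 3b(n-2), b(0) = 1, b(1) = 1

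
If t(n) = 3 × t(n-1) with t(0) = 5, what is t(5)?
Computing step by step:
t(0) = 5
t(1) = 3 × 5 = 15
t(2) = 3 × 15 = 45
t(3) = 3 × 45 = 135
t(4) = 3 × 135 = 405
t(5) = 3 × 405 = 1215

1215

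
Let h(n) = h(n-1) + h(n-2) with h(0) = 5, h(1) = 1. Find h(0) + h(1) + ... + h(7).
Computing the sequence terms: 5, 1, 6, 7, 13, 20, 33, 53
Adding these values together:

138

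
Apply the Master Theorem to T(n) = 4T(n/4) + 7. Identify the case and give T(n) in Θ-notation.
Master Theorem template: T(n) = a·T(n/b) + f(n).
Here: a=4, b=4, f(n)=7
Compute log_b(a) = log_4(4) = 1.
f(n) = 7 = O(n^(1-ε)) with ε = 1. Case 1: T(n) = Θ(n^log_b(a)) = Θ(n).

Case 1: T(n) = Θ(n)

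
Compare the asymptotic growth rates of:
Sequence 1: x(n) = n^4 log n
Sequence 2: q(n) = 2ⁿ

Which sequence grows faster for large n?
Comparing growth rates:
Growth-rate hierarchy: log n ≺ any polynomial ≺ any exponential cⁿ (c>1) ≺ n! ≺ nⁿ.
exponential base 2 dominates polynomial degree 4 (with log factor) asymptotically.

q(n) grows faster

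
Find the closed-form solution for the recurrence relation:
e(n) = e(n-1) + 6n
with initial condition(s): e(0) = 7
Recurrence: e(n) = e(n-1) + 6n, initial: e(0) = 7.
Telescoping: e(n) = e(0) + 6·Σᵢ₌₁ⁿ i = 7 + 6·n(n+1)/2.

e(n) = 6·n(n+1)/2 + 7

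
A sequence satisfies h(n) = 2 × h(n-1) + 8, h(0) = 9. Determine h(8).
Computing step by step:
h(0) = 9
h(1) = 2 × 9 + 8 = 26
h(2) = 2 × 26 + 8 = 60
h(3) = 2 × 60 + 8 = 128
h(4) = 2 × 128 + 8 = 264
h(5) = 2 × 264 + 8 = 536
h(6) = 2 × 536 + 8 = 1080
h(7) = 2 × 1080 + 8 = 2168
h(8) = 2 × 2168 + 8 = 4344

4344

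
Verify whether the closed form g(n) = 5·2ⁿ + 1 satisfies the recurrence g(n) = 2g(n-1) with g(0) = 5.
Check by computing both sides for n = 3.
From the recurrence with g(0) = 5:
  g(0) = 5, g(1) = 10, g(2) = 20, g(3) = 40
  so the recurrence gives g(3) = 40.
From the proposed closed form g(n) = 5·2ⁿ + 1:
  g(3) = 41.
The recurrence gives 40 but the closed form gives 41, so the closed form does not satisfy the recurrence.

No, the closed form is incorrect.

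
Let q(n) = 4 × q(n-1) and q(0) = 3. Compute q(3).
Computing step by step:
q(0) = 3
q(1) = 4 × 3 = 12
q(2) = 4 × 12 = 48
q(3) = 4 × 48 = 192

192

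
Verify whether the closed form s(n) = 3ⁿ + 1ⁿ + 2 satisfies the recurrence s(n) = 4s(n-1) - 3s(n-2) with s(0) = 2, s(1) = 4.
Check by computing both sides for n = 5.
From the recurrence with s(0) = 2, s(1) = 4:
  s(0) = 2, s(1) = 4, s(2) = 10, s(3) = 28, s(4) = 82, s(5) = 244
  so the recurrence gives s(5) = 244.
From the proposed closed form s(n) = 3ⁿ + 1ⁿ + 2:
  s(5) = 246.
The recurrence gives 244 but the closed form gives 246, so the closed form does not satisfy the recurrence.

No, the closed form is incorrect.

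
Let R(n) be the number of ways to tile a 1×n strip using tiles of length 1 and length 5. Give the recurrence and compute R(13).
Condition on the last tile: it has length 1 (leaving a 1×(n-1) strip) or length 5 (leaving a 1×(n-5) strip), so R(n) = R(n-1) + R(n-5) (order-5 linear recurrence).
For 0 ≤ i < 5 only unit tiles fit, so R(i) = 1.
Iterating the recurrence: R(5) = 2, R(6) = 3, R(7) = 4, R(8) = 5, R(9) = 6, R(10) = 8, R(11) = 11, R(12) = 15, R(13) = 20.

R(n) = R(n-1) + R(n-5), with R(i) = 1 for 0 ≤ i < 5; R(13) = 20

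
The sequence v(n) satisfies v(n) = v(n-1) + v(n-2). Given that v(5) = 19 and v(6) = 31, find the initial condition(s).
Work backwards using v(k) = v(k+2) - v(k+1):
v(4) = v(6) - v(5) = 31 - 19 = 12
v(3) = v(5) - v(4) = 19 - 12 = 7
v(2) = v(4) - v(3) = 12 - 7 = 5
v(1) = v(3) - v(2) = 7 - 5 = 2
v(0) = v(2) - v(1) = 5 - 2 = 3

v(0) = 3, v(1) = 2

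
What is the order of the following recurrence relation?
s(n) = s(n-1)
The order is the largest lag k for which s(n-k) appears. Here the deepest term is s(n-1), so the order is 1.

Order 1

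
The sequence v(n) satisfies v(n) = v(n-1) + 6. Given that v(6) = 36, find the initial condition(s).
v(6) = v(0) + 6·6, so v(0) = 36 - 36 = 0.

v(0) = 0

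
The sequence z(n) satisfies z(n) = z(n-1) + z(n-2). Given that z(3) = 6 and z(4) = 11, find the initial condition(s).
Work backwards using z(k) = z(k+2) - z(k+1):
z(2) = z(4) - z(3) = 11 - 6 = 5
z(1) = z(3) - z(2) = 6 - 5 = 1
z(0) = z(2) - z(1) = 5 - 1 = 4

z(0) = 4, z(1) = 1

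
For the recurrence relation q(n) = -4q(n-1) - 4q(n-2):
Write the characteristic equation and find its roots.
Substitute q(n) = rⁿ and divide through by rⁿ⁻²: r² + 4r + 4 = 0
Factor: (r + 2)² = 0, so r = -2 (double root).
General solution: q(n) = (A + Bn)·(-2)ⁿ

Characteristic: r² + 4r + 4 = 0, Roots: r = -2 (double root)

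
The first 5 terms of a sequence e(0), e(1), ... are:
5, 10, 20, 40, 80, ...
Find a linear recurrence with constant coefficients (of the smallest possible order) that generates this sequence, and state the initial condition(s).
Look for the lowest-order linear relation among consecutive terms.
Observation: each term is 2× the previous.
Check at n=2: 2·10 = 20. ✓

e(n) = 2 × e(n-1), e(0) = 5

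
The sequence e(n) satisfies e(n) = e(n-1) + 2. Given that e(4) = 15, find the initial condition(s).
e(4) = e(0) + 4·2, so e(0) = 15 - 8 = 7.

e(0) = 7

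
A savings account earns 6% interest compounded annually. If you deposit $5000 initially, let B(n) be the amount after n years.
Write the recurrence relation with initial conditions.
Each year the balance grows by 6%, i.e. is multiplied by 1 + 6/100 = 1.06, so B(n) = 1.06 × B(n-1). The initial deposit gives B(0) = 5000.
Unrolling gives the closed form B(n) = 5000 × (1.06)ⁿ.

B(n) = 1.06 × B(n-1), B(0) = 5000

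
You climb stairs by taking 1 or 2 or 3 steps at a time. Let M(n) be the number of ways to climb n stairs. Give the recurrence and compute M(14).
Condition on the size of the last step (1 to 3): before it there were n-1, …, n-3 stairs climbed, and these cases are disjoint, so M(n) = M(n-1) + M(n-2) + M(n-3) (order-3 linear recurrence).
Initial conditions by direct count (compositions of i into parts ≤ 3): M(1) = 1; M(2) = 2; M(3) = 4.
Iterating the recurrence: M(4) = 7, M(5) = 13, M(6) = 24, M(7) = 44, M(8) = 81, M(9) = 149, M(10) = 274, M(11) = 504, M(12) = 927, M(13) = 1705, M(14) = 3136.

M(n) = M(n-1) + M(n-2) + M(n-3), M(1) = 1, M(2) = 2, M(3) = 4; M(14) = 3136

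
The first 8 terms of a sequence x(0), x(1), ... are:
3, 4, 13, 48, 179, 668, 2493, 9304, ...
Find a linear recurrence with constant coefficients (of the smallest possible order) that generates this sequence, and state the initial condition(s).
Look for the lowest-order linear relation among consecutive terms.
Observation: x(n) - 4·x(n-1) - (-1)·x(n-2) = 0 holds for the shown terms, and no order-1 relation x(n) = α·x(n-1) + β fits.
Check at n=3: 4·13 + (-1)·4 = 48. ✓

x(n) = 4x(n-1) - x(n-2), x(0) = 3, x(1) = 4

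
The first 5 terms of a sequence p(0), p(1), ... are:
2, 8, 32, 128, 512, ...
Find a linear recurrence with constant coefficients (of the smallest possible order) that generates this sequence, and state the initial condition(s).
Look for the lowest-order linear relation among consecutive terms.
Observation: each term is 4× the previous.
Check at n=2: 4·8 = 32. ✓

p(n) = 4 × p(n-1), p(0) = 2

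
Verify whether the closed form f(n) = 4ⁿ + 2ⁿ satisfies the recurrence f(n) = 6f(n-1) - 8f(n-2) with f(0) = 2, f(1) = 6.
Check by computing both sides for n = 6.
From the recurrence with f(0) = 2, f(1) = 6:
  f(0) = 2, f(1) = 6, f(2) = 20, f(3) = 72, f(4) = 272, f(5) = 1056, f(6) = 4160
  so the recurrence gives f(6) = 4160.
From the proposed closed form f(n) = 4ⁿ + 2ⁿ:
  f(6) = 4160.
Both sides give 4160 at n = 6, and the initial condition(s) match, so the closed form is consistent.

Yes, the closed form is correct.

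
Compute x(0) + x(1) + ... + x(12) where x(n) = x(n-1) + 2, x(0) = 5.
Computing the sequence terms: 5, 7, 9, 11, 13, 15, 17, 19, 21, 23, 25, 27, 29
Adding these values together:

221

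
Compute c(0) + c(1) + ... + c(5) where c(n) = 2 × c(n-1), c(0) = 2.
Computing the sequence terms: 2, 4, 8, 16, 32, 64
Adding these values together:

126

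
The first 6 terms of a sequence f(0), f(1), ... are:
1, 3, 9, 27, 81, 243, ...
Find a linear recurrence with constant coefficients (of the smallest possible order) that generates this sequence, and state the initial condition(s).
Look for the lowest-order linear relation among consecutive terms.
Observation: each term is 3× the previous.
Check at n=2: 3·3 = 9. ✓

f(n) = 3 × f(n-1), f(0) = 1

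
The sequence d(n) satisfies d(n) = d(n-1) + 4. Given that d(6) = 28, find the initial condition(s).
d(6) = d(0) + 6·4, so d(0) = 28 - 24 = 4.

d(0) = 4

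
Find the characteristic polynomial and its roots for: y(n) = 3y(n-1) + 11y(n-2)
Substitute y(n) = rⁿ and divide through by rⁿ⁻²: r² - 3r - 11 = 0
Discriminant: 3² + 4·11 = 53, not a perfect square, so by the quadratic formula r = (3 ± √53)/2.
General solution: y(n) = A·r₁ⁿ + B·r₂ⁿ where r₁,r₂ = (3 ± √53)/2

Characteristic: r² - 3r - 11 = 0, Roots: r = (3 ± √53)/2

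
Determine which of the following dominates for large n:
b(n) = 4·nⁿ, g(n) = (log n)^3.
Comparing growth rates:
Growth-rate hierarchy: log n ≺ any polynomial ≺ any exponential cⁿ (c>1) ≺ n! ≺ nⁿ.
super-exponential nⁿ dominates polylogarithmic (log n)^3 asymptotically.

b(n) grows faster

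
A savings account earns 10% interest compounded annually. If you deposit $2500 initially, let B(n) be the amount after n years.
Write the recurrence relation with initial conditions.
Each year the balance grows by 10%, i.e. is multiplied by 1 + 10/100 = 1.1, so B(n) = 1.1 × B(n-1). The initial deposit gives B(0) = 2500.
Unrolling gives the closed form B(n) = 2500 × (1.1)ⁿ.

B(n) = 1.1 × B(n-1), B(0) = 2500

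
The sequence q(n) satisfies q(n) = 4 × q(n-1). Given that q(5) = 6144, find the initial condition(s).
In general q(n) = 4ⁿ · q(0). At n = 5: q(0) = q(5) / 4^5 = 6144 / 1024 = 6.

q(0) = 6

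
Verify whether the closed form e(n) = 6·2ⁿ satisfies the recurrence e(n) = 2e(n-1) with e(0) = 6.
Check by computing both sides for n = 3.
From the recurrence with e(0) = 6:
  e(0) = 6, e(1) = 12, e(2) = 24, e(3) = 48
  so the recurrence gives e(3) = 48.
From the proposed closed form e(n) = 6·2ⁿ:
  e(3) = 48.
Both sides give 48 at n = 3, and the initial condition(s) match, so the closed form is consistent.

Yes, the closed form is correct.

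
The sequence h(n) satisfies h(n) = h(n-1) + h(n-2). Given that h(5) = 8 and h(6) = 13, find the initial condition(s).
Work backwards using h(k) = h(k+2) - h(k+1):
h(4) = h(6) - h(5) = 13 - 8 = 5
h(3) = h(5) - h(4) = 8 - 5 = 3
h(2) = h(4) - h(3) = 5 - 3 = 2
h(1) = h(3) - h(2) = 3 - 2 = 1
h(0) = h(2) - h(1) = 2 - 1 = 1

h(0) = 1, h(1) = 1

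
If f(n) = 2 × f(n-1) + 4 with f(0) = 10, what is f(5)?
Computing step by step:
f(0) = 10
f(1) = 2 × 10 + 4 = 24
f(2) = 2 × 24 + 4 = 52
f(3) = 2 × 52 + 4 = 108
f(4) = 2 × 108 + 4 = 220
f(5) = 2 × 220 + 4 = 444

444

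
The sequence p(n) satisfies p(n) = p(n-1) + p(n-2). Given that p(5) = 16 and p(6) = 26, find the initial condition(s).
Work backwards using p(k) = p(k+2) - p(k+1):
p(4) = p(6) - p(5) = 26 - 16 = 10
p(3) = p(5) - p(4) = 16 - 10 = 6
p(2) = p(4) - p(3) = 10 - 6 = 4
p(1) = p(3) - p(2) = 6 - 4 = 2
p(0) = p(2) - p(1) = 4 - 2 = 2

p(0) = 2, p(1) = 2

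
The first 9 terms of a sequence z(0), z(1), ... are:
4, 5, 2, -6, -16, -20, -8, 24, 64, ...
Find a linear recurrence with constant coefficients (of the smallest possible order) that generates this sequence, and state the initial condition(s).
Look for the lowest-order linear relation among consecutive terms.
Observation: z(n) - 2·z(n-1) - (-2)·z(n-2) = 0 holds for the shown terms, and no order-1 relation z(n) = α·z(n-1) + β fits.
Check at n=3: 2·2 + (-2)·5 = -6. ✓

z(n) = 2z(n-1) - 2z(n-2), z(0) = 4, z(1) = 5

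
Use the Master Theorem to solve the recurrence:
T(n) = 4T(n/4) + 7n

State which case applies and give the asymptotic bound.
Master Theorem template: T(n) = a·T(n/b) + f(n).
Here: a=4, b=4, f(n)=7n
Compute log_b(a) = log_4(4) = 1.
f(n) = 7n = Θ(n). Case 2: T(n) = Θ(n log n).

Case 2: T(n) = Θ(n log n)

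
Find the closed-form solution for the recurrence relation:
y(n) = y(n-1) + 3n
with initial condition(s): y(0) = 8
Recurrence: y(n) = y(n-1) + 3n, initial: y(0) = 8.
Telescoping: y(n) = y(0) + 3·Σᵢ₌₁ⁿ i = 8 + 3·n(n+1)/2.

y(n) = 3·n(n+1)/2 + 8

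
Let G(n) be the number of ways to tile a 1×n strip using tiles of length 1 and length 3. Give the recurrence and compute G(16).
Condition on the last tile: it has length 1 (leaving a 1×(n-1) strip) or length 3 (leaving a 1×(n-3) strip), so G(n) = G(n-1) + G(n-3) (order-3 linear recurrence).
For 0 ≤ i < 3 only unit tiles fit, so G(i) = 1.
Iterating the recurrence: G(3) = 2, G(4) = 3, G(5) = 4, G(6) = 6, G(7) = 9, G(8) = 13, G(9) = 19, G(10) = 28, G(11) = 41, G(12) = 60, G(13) = 88, G(14) = 129, G(15) = 189, G(16) = 277.

G(n) = G(n-1) + G(n-3), with G(i) = 1 for 0 ≤ i < 3; G(16) = 277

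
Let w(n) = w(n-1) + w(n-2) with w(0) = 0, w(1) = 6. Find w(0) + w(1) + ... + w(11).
Computing the sequence terms: 0, 6, 6, 12, 18, 30, 48, 78, 126, 204, 330, 534
Adding these values together:

1392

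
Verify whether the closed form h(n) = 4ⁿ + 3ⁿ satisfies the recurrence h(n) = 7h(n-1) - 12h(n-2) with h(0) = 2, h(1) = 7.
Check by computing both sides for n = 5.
From the recurrence with h(0) = 2, h(1) = 7:
  h(0) = 2, h(1) = 7, h(2) = 25, h(3) = 91, h(4) = 337, h(5) = 1267
  so the recurrence gives h(5) = 1267.
From the proposed closed form h(n) = 4ⁿ + 3ⁿ:
  h(5) = 1267.
Both sides give 1267 at n = 5, and the initial condition(s) match, so the closed form is consistent.

Yes, the closed form is correct.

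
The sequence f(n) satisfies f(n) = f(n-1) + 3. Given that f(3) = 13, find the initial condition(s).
f(3) = f(0) + 3·3, so f(0) = 13 - 9 = 4.

f(0) = 4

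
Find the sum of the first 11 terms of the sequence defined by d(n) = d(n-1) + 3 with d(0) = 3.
Computing the sequence terms: 3, 6, 9, 12, 15, 18, 21, 24, 27, 30, 33
Adding these values together:

198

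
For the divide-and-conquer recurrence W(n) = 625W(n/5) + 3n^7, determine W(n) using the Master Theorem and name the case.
Master Theorem template: W(n) = a·W(n/b) + f(n).
Here: a=625, b=5, f(n)=3n^7
Compute log_b(a) = log_5(625) = 4.
f(n) = 3n^7 = Ω(n^(4+ε)) with ε = 3, and the regularity condition holds (a·f(n/b) = (a/b^7)·f(n) with a/b^7 = 5^-3 < 1). Case 3: W(n) = Θ(f(n)) = Θ(n^7).

Case 3: W(n) = Θ(n^7)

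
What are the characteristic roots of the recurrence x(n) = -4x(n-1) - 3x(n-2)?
Substitute x(n) = rⁿ and divide through by rⁿ⁻²: r² + 4r + 3 = 0
Factor: (r + 3)(r + 1) = 0, so r = -3, -1.
General solution: x(n) = A·(-3)ⁿ + B·(-1)ⁿ

Characteristic: r² + 4r + 3 = 0, Roots: r = -3, -1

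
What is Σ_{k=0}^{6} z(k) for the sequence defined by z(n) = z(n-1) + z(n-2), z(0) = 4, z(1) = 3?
Computing the sequence terms: 4, 3, 7, 10, 17, 27, 44
Adding these values together:

112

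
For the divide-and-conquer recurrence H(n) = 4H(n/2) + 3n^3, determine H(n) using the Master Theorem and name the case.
Master Theorem template: H(n) = a·H(n/b) + f(n).
Here: a=4, b=2, f(n)=3n^3
Compute log_b(a) = log_2(4) = 2.
f(n) = 3n^3 = Ω(n^(2+ε)) with ε = 1, and the regularity condition holds (a·f(n/b) = (a/b^3)·f(n) with a/b^3 = 2^-1 < 1). Case 3: H(n) = Θ(f(n)) = Θ(n^3).

Case 3: H(n) = Θ(n^3)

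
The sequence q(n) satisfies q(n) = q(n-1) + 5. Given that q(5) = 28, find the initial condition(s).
q(5) = q(0) + 5·5, so q(0) = 28 - 25 = 3.

q(0) = 3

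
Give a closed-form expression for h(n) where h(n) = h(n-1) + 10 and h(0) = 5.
Recurrence: h(n) = h(n-1) + 10, initial: h(0) = 5.
Each step adds 10, so h(n) = h(0) + 10n = 10n + 5.

h(n) = 10n + 5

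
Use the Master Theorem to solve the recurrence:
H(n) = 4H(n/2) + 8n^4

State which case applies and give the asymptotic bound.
Master Theorem template: H(n) = a·H(n/b) + f(n).
Here: a=4, b=2, f(n)=8n^4
Compute log_b(a) = log_2(4) = 2.
f(n) = 8n^4 = Ω(n^(2+ε)) with ε = 2, and the regularity condition holds (a·f(n/b) = (a/b^4)·f(n) with a/b^4 = 2^-2 < 1). Case 3: H(n) = Θ(f(n)) = Θ(n^4).

Case 3: H(n) = Θ(n^4)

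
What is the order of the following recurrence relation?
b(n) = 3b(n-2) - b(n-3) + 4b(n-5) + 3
The order is the largest lag k for which b(n-k) appears. Here the deepest term is b(n-5) (the 3 term is non-homogeneous and does not affect the order), so the order is 5.

Order 5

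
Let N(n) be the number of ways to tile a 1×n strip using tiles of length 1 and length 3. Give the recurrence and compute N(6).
Condition on the last tile: it has length 1 (leaving a 1×(n-1) strip) or length 3 (leaving a 1×(n-3) strip), so N(n) = N(n-1) + N(n-3) (order-3 linear recurrence).
For 0 ≤ i < 3 only unit tiles fit, so N(i) = 1.
Iterating the recurrence: N(3) = 2, N(4) = 3, N(5) = 4, N(6) = 6.

N(n) = N(n-1) + N(n-3), with N(i) = 1 for 0 ≤ i < 3; N(6) = 6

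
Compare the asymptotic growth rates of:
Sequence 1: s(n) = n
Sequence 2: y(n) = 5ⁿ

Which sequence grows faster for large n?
Comparing growth rates:
Growth-rate hierarchy: log n ≺ any polynomial ≺ any exponential cⁿ (c>1) ≺ n! ≺ nⁿ.
exponential base 5 dominates polynomial degree 1 asymptotically.

y(n) grows faster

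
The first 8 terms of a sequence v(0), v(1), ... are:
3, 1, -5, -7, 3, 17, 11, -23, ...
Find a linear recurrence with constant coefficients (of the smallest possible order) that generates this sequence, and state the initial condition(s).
Look for the lowest-order linear relation among consecutive terms.
Observation: v(n) - 1·v(n-1) - (-2)·v(n-2) = 0 holds for the shown terms, and no order-1 relation v(n) = α·v(n-1) + β fits.
Check at n=3: 1·-5 + (-2)·1 = -7. ✓

v(n) = v(n-1) - 2v(n-2), v(0) = 3, v(1) = 1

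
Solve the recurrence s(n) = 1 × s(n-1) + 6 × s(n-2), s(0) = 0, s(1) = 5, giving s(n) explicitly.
Recurrence: s(n) = 1 × s(n-1) + 6 × s(n-2), initial: s(0) = 0, s(1) = 5.
Characteristic equation: r² - 1r - 6 = 0, which factors as (r - 3)(r + 2) = 0, so r = 3, -2. General solution s(n) = A·3ⁿ + B·(-2)ⁿ. From s(0) = 0: A + B = 0. From s(1) = 5: 3A - 2B = 5. Solving gives A = 1, B = -1.

s(n) = 3ⁿ - (-2)ⁿ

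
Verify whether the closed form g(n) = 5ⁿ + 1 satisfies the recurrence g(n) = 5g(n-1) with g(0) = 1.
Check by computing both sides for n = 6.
From the recurrence with g(0) = 1:
  g(0) = 1, g(1) = 5, g(2) = 25, g(3) = 125, g(4) = 625, g(5) = 3125, g(6) = 15625
  so the recurrence gives g(6) = 15625.
From the proposed closed form g(n) = 5ⁿ + 1:
  g(6) = 15626.
The recurrence gives 15625 but the closed form gives 15626, so the closed form does not satisfy the recurrence.

No, the closed form is incorrect.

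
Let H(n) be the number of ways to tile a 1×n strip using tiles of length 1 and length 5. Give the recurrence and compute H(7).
Condition on the last tile: it has length 1 (leaving a 1×(n-1) strip) or length 5 (leaving a 1×(n-5) strip), so H(n) = H(n-1) + H(n-5) (order-5 linear recurrence).
For 0 ≤ i < 5 only unit tiles fit, so H(i) = 1.
Iterating the recurrence: H(5) = 2, H(6) = 3, H(7) = 4.

H(n) = H(n-1) + H(n-5), with H(i) = 1 for 0 ≤ i < 5; H(7) = 4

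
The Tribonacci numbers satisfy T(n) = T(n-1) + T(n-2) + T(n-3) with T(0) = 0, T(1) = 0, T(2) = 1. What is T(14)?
Computing the sequence terms:
0, 0, 1, 1, 2, 4, 7, 13, 24, 44, 81, 149, 274, 504, 927

927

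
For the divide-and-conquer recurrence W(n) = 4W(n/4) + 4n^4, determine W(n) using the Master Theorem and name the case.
Master Theorem template: W(n) = a·W(n/b) + f(n).
Here: a=4, b=4, f(n)=4n^4
Compute log_b(a) = log_4(4) = 1.
f(n) = 4n^4 = Ω(n^(1+ε)) with ε = 3, and the regularity condition holds (a·f(n/b) = (a/b^4)·f(n) with a/b^4 = 4^-3 < 1). Case 3: W(n) = Θ(f(n)) = Θ(n^4).

Case 3: W(n) = Θ(n^4)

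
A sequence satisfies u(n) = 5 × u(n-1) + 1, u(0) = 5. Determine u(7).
Computing step by step:
u(0) = 5
u(1) = 5 × 5 + 1 = 26
u(2) = 5 × 26 + 1 = 131
u(3) = 5 × 131 + 1 = 656
u(4) = 5 × 656 + 1 = 3281
u(5) = 5 × 3281 + 1 = 16406
u(6) = 5 × 16406 + 1 = 82031
u(7) = 5 × 82031 + 1 = 410156

410156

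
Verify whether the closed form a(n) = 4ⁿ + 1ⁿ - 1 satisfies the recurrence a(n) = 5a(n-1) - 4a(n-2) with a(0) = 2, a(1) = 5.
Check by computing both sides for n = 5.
From the recurrence with a(0) = 2, a(1) = 5:
  a(0) = 2, a(1) = 5, a(2) = 17, a(3) = 65, a(4) = 257, a(5) = 1025
  so the recurrence gives a(5) = 1025.
From the proposed closed form a(n) = 4ⁿ + 1ⁿ - 1:
  a(5) = 1024.
The recurrence gives 1025 but the closed form gives 1024, so the closed form does not satisfy the recurrence.

No, the closed form is incorrect.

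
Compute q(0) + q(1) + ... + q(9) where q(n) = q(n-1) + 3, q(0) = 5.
Computing the sequence terms: 5, 8, 11, 14, 17, 20, 23, 26, 29, 32
Adding these values together:

185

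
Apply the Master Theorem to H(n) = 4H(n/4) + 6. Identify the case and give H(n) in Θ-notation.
Master Theorem template: H(n) = a·H(n/b) + f(n).
Here: a=4, b=4, f(n)=6
Compute log_b(a) = log_4(4) = 1.
f(n) = 6 = O(n^(1-ε)) with ε = 1. Case 1: H(n) = Θ(n^log_b(a)) = Θ(n).

Case 1: H(n) = Θ(n)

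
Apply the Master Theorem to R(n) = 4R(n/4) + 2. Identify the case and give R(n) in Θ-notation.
Master Theorem template: R(n) = a·R(n/b) + f(n).
Here: a=4, b=4, f(n)=2
Compute log_b(a) = log_4(4) = 1.
f(n) = 2 = O(n^(1-ε)) with ε = 1. Case 1: R(n) = Θ(n^log_b(a)) = Θ(n).

Case 1: R(n) = Θ(n)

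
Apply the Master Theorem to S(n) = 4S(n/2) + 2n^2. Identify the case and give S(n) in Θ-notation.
Master Theorem template: S(n) = a·S(n/b) + f(n).
Here: a=4, b=2, f(n)=2n^2
Compute log_b(a) = log_2(4) = 2.
f(n) = 2n^2 = Θ(n^2). Case 2: S(n) = Θ(n^2 log n).

Case 2: S(n) = Θ(n^2 log n)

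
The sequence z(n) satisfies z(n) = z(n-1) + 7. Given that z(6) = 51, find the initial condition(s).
z(6) = z(0) + 6·7, so z(0) = 51 - 42 = 9.

z(0) = 9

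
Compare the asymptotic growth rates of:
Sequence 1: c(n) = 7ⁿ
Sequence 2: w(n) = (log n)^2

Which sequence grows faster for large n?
Comparing growth rates:
Growth-rate hierarchy: log n ≺ any polynomial ≺ any exponential cⁿ (c>1) ≺ n! ≺ nⁿ.
exponential base 7 dominates polylogarithmic (log n)^2 asymptotically.

c(n) grows faster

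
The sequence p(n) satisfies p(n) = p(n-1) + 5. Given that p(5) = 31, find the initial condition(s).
p(5) = p(0) + 5·5, so p(0) = 31 - 25 = 6.

p(0) = 6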